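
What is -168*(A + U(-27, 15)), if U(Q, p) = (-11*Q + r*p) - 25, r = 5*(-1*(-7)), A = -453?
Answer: -57792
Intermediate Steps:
r = 35 (r = 5*7 = 35)
U(Q, p) = -25 - 11*Q + 35*p (U(Q, p) = (-11*Q + 35*p) - 25 = -25 - 11*Q + 35*p)
-168*(A + U(-27, 15)) = -168*(-453 + (-25 - 11*(-27) + 35*15)) = -168*(-453 + (-25 + 297 + 525)) = -168*(-453 + 797) = -168*344 = -57792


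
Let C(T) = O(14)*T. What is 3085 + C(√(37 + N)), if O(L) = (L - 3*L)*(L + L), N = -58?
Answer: 3085 - 784*I*√21 ≈ 3085.0 - 3592.7*I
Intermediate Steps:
O(L) = -4*L² (O(L) = (-2*L)*(2*L) = -4*L²)
C(T) = -784*T (C(T) = (-4*14²)*T = (-4*196)*T = -784*T)
3085 + C(√(37 + N)) = 3085 - 784*√(37 - 58) = 3085 - 784*I*√21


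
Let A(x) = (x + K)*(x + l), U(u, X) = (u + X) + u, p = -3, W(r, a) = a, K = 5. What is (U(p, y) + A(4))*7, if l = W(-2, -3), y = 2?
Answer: 35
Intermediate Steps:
l = -3
U(u, X) = X + 2*u (U(u, X) = (X + u) + u = X + 2*u)
A(x) = (-3 + x)*(5 + x) (A(x) = (x + 5)*(x - 3) = (5 + x)*(-3 + x) = (-3 + x)*(5 + x))
(U(p, y) + A(4))*7 = ((2 + 2*(-3)) + (-15 + 4² + 2*4))*7 = ((2 - 6) + (-15 + 16 + 8))*7 = (-4 + 9)*7 = 5*7 = 35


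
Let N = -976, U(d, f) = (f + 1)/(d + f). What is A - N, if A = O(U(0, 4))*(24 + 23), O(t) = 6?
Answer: 1258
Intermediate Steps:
U(d, f) = (1 + f)/(d + f)
A = 282 (A = 6*(24 + 23) = 6*47 = 282)
A - N = 282 - 1*(-976) = 282 + 976 = 1258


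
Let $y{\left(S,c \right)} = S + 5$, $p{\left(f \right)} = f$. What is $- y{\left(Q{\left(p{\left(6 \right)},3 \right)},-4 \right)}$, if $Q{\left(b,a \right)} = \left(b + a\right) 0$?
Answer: $-5$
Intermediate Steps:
$Q{\left(b,a \right)} = 0$ ($Q{\left(b,a \right)} = \left(a + b\right) 0 = 0$)
$y{\left(S,c \right)} = 5 + S$
$- y{\left(Q{\left(p{\left(6 \right)},3 \right)},-4 \right)} = - (5 + 0) = \left(-1\right) 5 = -5$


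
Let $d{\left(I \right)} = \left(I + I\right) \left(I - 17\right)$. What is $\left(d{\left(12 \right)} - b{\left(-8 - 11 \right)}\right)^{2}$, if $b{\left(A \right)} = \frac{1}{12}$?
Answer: $\frac{2076481}{144} \approx 14420.0$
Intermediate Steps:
$d{\left(I \right)} = 2 I \left(-17 + I\right)$
$b{\left(A \right)} = \frac{1}{12}$
$\left(d{\left(12 \right)} - b{\left(-8 - 11 \right)}\right)^{2} = \left(2 \cdot 12 \left(-17 + 12\right) - \frac{1}{12}\right)^{2} = \left(2 \cdot 12 \left(-5\right) - \frac{1}{12}\right)^{2} = \left(-120 - \frac{1}{12}\right)^{2} = \left(- \frac{1441}{12}\right)^{2} = \frac{2076481}{144}$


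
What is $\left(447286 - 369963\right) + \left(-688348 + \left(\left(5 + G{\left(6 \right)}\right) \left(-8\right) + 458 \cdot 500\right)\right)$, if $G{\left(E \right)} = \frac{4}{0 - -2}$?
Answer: $-382081$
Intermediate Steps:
$G{\left(E \right)} = 2$ ($G{\left(E \right)} = \frac{4}{0 + 2} = \frac{4}{2} = 4 \cdot \frac{1}{2} = 2$)
$\left(447286 - 369963\right) + \left(-688348 + \left(\left(5 + G{\left(6 \right)}\right) \left(-8\right) + 458 \cdot 500\right)\right) = \left(447286 - 369963\right) - \left(459348 - \left(5 + 2\right) \left(-8\right)\right) = 77323 + \left(-688348 + \left(7 \left(-8\right) + 229000\right)\right) = 77323 + \left(-688348 + \left(-56 + 229000\right)\right) = 77323 + \left(-688348 + 228944\right) = 77323 - 459404 = -382081$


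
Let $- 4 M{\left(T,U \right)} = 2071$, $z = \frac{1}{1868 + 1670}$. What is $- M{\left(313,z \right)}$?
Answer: $\frac{2071}{4} \approx 517.75$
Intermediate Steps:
$z = \frac{1}{3538} \approx 0.00028265$
$M{\left(T,U \right)} = - \frac{2071}{4}$ ($M{\left(T,U \right)} = \left(- \frac{1}{4}\right) 2071 = - \frac{2071}{4}$)
$- M{\left(313,z \right)} = \left(-1\right) \left(- \frac{2071}{4}\right) = \frac{2071}{4}$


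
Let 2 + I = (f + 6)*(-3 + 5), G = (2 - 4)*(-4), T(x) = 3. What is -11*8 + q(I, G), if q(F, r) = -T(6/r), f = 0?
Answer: -91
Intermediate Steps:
G = 8 (G = -2*(-4) = 8)
I = 10 (I = -2 + (0 + 6)*(-3 + 5) = -2 + 6*2 = -2 + 12 = 10)
q(F, r) = -3 (q(F, r) = -1*3 = -3)
-11*8 + q(I, G) = -11*8 - 3 = -88 - 3 = -91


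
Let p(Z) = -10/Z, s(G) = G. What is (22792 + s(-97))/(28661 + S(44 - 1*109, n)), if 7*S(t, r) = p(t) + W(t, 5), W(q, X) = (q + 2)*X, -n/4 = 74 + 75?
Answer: 2065245/2604058 ≈ 0.79309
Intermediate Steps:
n = -596 (n = -4*(74 + 75) = -4*149 = -596)
W(q, X) = X*(2 + q) (W(q, X) = (2 + q)*X = X*(2 + q))
S(t, r) = 10/7 - 10/(7*t) + 5*t/7 (S(t, r) = (-10/t + 5*(2 + t))/7 = (-10/t + (10 + 5*t))/7 = (10 - 10/t + 5*t)/7 = 10/7 - 10/(7*t) + 5*t/7)
(22792 + s(-97))/(28661 + S(44 - 1*109, n)) = (22792 - 97)/(28661 + 5*(-2 + (44 - 1*109)*(2 + (44 - 1*109)))/(7*(44 - 1*109))) = 22695/(28661 + 5*(-2 + (44 - 109)*(2 + (44 - 109)))/(7*(44 - 109))) = 22695/(28661 + (5/7)*(-2 - 65*(2 - 65))/(-65)) = 22695/(28661 + (5/7)*(-1/65)*(-2 - 65*(-63))) = 22695/(28661 + (5/7)*(-1/65)*(-2 + 4095)) = 22695/(28661 + (5/7)*(-1/65)*4093) = 22695/(28661 - 4093/91) = 22695/(2604058/91) = 22695*(91/2604058) = 2065245/2604058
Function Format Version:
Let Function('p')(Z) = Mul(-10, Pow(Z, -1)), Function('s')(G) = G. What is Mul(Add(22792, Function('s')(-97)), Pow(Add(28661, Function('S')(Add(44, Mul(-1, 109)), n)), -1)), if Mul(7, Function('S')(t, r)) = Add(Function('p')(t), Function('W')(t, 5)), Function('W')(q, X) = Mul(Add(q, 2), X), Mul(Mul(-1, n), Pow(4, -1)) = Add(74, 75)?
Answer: Rational(2065245, 2604058) ≈ 0.79309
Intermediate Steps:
n = -596 (n = Mul(-4, Add(74, 75)) = Mul(-4, 149) = -596)
Function('W')(q, X) = Mul(X, Add(2, q)) (Function('W')(q, X) = Mul(Add(2, q), X) = Mul(X, Add(2, q)))
Function('S')(t, r) = Add(Rational(10, 7), Mul(Rational(-10, 7), Pow(t, -1)), Mul(Rational(5, 7), t)) (Function('S')(t, r) = Mul(Rational(1, 7), Add(Mul(-10, Pow(t, -1)), Mul(5, Add(2, t)))) = Mul(Rational(1, 7), Add(Mul(-10, Pow(t, -1)), Add(10, Mul(5, t)))) = Mul(Rational(1, 7), Add(10, Mul(-10, Pow(t, -1)), Mul(5, t))) = Add(Rational(10, 7), Mul(Rational(-10, 7), Pow(t, -1)), Mul(Rational(5, 7), t)))
Mul(Add(22792, Function('s')(-97)), Pow(Add(28661, Function('S')(Add(44, Mul(-1, 109)), n)), -1)) = Mul(Add(22792, -97), Pow(Add(28661, Mul(Rational(5, 7), Pow(Add(44, Mul(-1, 109)), -1), Add(-2, Mul(Add(44, Mul(-1, 109)), Add(2, Add(44, Mul(-1, 109))))))), -1)) = Mul(22695, Pow(Add(28661, Mul(Rational(5, 7), Pow(Add(44, -109), -1), Add(-2, Mul(Add(44, -109), Add(2, Add(44, -109)))))), -1)) = Mul(22695, Pow(Add(28661, Mul(Rational(5, 7), Pow(-65, -1), Add(-2, Mul(-65, Add(2, -65))))), -1)) = Mul(22695, Pow(Add(28661, Mul(Rational(5, 7), Rational(-1, 65), Add(-2, Mul(-65, -63)))), -1)) = Mul(22695, Pow(Add(28661, Mul(Rational(5, 7), Rational(-1, 65), Add(-2, 4095))), -1)) = Mul(22695, Pow(Add(28661, Mul(Rational(5, 7), Rational(-1, 65), 4093)), -1)) = Mul(22695, Pow(Add(28661, Rational(-4093, 91)), -1)) = Mul(22695, Pow(Rational(2604058, 91), -1)) = Mul(22695, Rational(91, 2604058)) = Rational(2065245, 2604058)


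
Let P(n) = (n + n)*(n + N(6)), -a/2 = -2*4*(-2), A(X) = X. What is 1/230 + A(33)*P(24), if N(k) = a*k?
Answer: -61205759/230 ≈ -2.6611e+5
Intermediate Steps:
a = -32 (a = -2*(-2*4)*(-2) = -(-16)*(-2) = -2*16 = -32)
N(k) = -32*k
P(n) = 2*n*(-192 + n) (P(n) = (n + n)*(n - 32*6) = (2*n)*(n - 192) = (2*n)*(-192 + n) = 2*n*(-192 + n))
1/230 + A(33)*P(24) = 1/230 + 33*(2*24*(-192 + 24)) = 1/230 + 33*(2*24*(-168)) = 1/230 + 33*(-8064) = 1/230 - 266112 = -61205759/230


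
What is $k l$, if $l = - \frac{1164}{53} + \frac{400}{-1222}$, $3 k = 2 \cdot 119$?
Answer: $- \frac{171789352}{97149} \approx -1768.3$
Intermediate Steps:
$k = \frac{238}{3}$ ($k = \frac{2 \cdot 119}{3} = \frac{1}{3} \cdot 238 = \frac{238}{3} \approx 79.333$)
$l = - \frac{721804}{32383}$ ($l = \left(-1164\right) \frac{1}{53} + 400 \left(- \frac{1}{1222}\right) = - \frac{1164}{53} - \frac{200}{611} = - \frac{721804}{32383} \approx -22.29$)
$k l = \frac{238}{3} \left(- \frac{721804}{32383}\right) = - \frac{171789352}{97149}$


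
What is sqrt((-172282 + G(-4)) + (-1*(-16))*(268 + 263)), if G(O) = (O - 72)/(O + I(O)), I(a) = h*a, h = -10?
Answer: I*sqrt(1474093)/3 ≈ 404.71*I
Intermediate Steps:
I(a) = -10*a
G(O) = -(-72 + O)/(9*O) (G(O) = (O - 72)/(O - 10*O) = (-72 + O)/((-9*O)) = (-72 + O)*(-1/(9*O)) = -(-72 + O)/(9*O))
sqrt((-172282 + G(-4)) + (-1*(-16))*(268 + 263)) = sqrt((-172282 + (1/9)*(72 - 1*(-4))/(-4)) + (-1*(-16))*(268 + 263)) = sqrt((-172282 + (1/9)*(-1/4)*(72 + 4)) + 16*531) = sqrt((-172282 + (1/9)*(-1/4)*76) + 8496) = sqrt((-172282 - 19/9) + 8496) = sqrt(-1550557/9 + 8496) = sqrt(-1474093/9) = I*sqrt(1474093)/3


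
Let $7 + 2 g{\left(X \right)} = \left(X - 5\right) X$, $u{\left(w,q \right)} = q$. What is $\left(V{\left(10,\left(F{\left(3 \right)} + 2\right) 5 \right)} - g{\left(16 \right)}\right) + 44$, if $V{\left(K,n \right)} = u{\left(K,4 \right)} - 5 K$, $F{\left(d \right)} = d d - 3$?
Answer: $- \frac{173}{2} \approx -86.5$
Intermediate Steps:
$F{\left(d \right)} = -3 + d^{2}$ ($F{\left(d \right)} = d^{2} - 3 = -3 + d^{2}$)
$g{\left(X \right)} = - \frac{7}{2} + \frac{X \left(-5 + X\right)}{2}$ ($g{\left(X \right)} = - \frac{7}{2} + \frac{\left(X - 5\right) X}{2} = - \frac{7}{2} + \frac{\left(-5 + X\right) X}{2} = - \frac{7}{2} + \frac{X \left(-5 + X\right)}{2}$)
$V{\left(K,n \right)} = 4 - 5 K$
$\left(V{\left(10,\left(F{\left(3 \right)} + 2\right) 5 \right)} - g{\left(16 \right)}\right) + 44 = \left(\left(4 - 50\right) - \left(- \frac{7}{2} + \frac{16^{2}}{2} - 40\right)\right) + 44 = \left(\left(4 - 50\right) - \left(- \frac{7}{2} + \frac{1}{2} \cdot 256 - 40\right)\right) + 44 = \left(-46 - \left(- \frac{7}{2} + 128 - 40\right)\right) + 44 = \left(-46 - \frac{169}{2}\right) + 44 = - \frac{261}{2} + 44 = - \frac{173}{2}$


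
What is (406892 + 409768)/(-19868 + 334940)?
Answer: 22685/8752 ≈ 2.5920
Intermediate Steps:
(406892 + 409768)/(-19868 + 334940) = 816660/315072 = 816660*(1/315072) = 22685/8752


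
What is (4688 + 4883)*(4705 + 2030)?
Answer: 64460685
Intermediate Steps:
(4688 + 4883)*(4705 + 2030) = 9571*6735 = 64460685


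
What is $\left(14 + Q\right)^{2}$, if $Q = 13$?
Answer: $729$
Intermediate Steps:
$\left(14 + Q\right)^{2} = \left(14 + 13\right)^{2} = 27^{2} = 729$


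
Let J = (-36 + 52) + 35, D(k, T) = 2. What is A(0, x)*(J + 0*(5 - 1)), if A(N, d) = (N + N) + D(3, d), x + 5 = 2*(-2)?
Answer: 102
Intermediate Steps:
x = -9 (x = -5 + 2*(-2) = -5 - 4 = -9)
A(N, d) = 2 + 2*N (A(N, d) = (N + N) + 2 = 2*N + 2 = 2 + 2*N)
J = 51 (J = 16 + 35 = 51)
A(0, x)*(J + 0*(5 - 1)) = (2 + 2*0)*(51 + 0*(5 - 1)) = (2 + 0)*(51 + 0*4) = 2*(51 + 0) = 2*51 = 102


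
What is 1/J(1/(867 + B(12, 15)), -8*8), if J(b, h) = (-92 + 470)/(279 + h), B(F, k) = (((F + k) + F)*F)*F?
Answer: 215/378 ≈ 0.56878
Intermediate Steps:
B(F, k) = F²*(k + 2*F) (B(F, k) = ((k + 2*F)*F)*F = (F*(k + 2*F))*F = F²*(k + 2*F))
J(b, h) = 378/(279 + h)
1/J(1/(867 + B(12, 15)), -8*8) = 1/(378/(279 - 8*8)) = 1/(378/(279 - 64)) = 1/(378/215) = 215/378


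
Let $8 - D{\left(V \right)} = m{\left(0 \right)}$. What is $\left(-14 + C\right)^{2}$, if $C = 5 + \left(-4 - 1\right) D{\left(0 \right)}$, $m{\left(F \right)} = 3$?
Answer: $1156$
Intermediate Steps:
$D{\left(V \right)} = 5$ ($D{\left(V \right)} = 8 - 3 = 5$)
$C = -20$ ($C = 5 + \left(-4 - 1\right) 5 = 5 - 25 = -20$)
$\left(-14 + C\right)^{2} = \left(-14 - 20\right)^{2} = \left(-34\right)^{2} = 1156$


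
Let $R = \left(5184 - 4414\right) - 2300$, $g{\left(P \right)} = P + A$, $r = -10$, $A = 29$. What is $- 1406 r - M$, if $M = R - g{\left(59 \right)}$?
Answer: $15678$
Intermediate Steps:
$g{\left(P \right)} = 29 + P$ ($g{\left(P \right)} = P + 29 = 29 + P$)
$R = -1530$ ($R = 770 - 2300 = -1530$)
$M = -1618$ ($M = -1530 - \left(29 + 59\right) = -1530 - 88 = -1618$)
$- 1406 r - M = \left(-1406\right) \left(-10\right) - -1618 = 14060 + 1618 = 15678$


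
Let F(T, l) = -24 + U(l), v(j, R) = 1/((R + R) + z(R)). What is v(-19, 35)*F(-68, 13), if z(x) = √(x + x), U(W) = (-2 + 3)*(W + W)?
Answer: 2/69 - √70/2415 ≈ 0.025521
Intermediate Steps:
U(W) = 2*W (U(W) = 1*(2*W) = 2*W)
z(x) = √2*√x (z(x) = √(2*x) = √2*√x)
v(j, R) = 1/(2*R + √2*√R) (v(j, R) = 1/((R + R) + √2*√R) = 1/(2*R + √2*√R))
F(T, l) = -24 + 2*l
v(-19, 35)*F(-68, 13) = (-24 + 2*13)/(2*35 + √2*√35) = (-24 + 26)/(70 + √70) = 2/(70 + √70)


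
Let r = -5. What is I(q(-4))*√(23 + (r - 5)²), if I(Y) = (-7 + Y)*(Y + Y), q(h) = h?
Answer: 88*√123 ≈ 975.97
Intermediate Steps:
I(Y) = 2*Y*(-7 + Y) (I(Y) = (-7 + Y)*(2*Y) = 2*Y*(-7 + Y))
I(q(-4))*√(23 + (r - 5)²) = (2*(-4)*(-7 - 4))*√(23 + (-5 - 5)²) = (2*(-4)*(-11))*√(23 + (-10)²) = 88*√(23 + 100) = 88*√123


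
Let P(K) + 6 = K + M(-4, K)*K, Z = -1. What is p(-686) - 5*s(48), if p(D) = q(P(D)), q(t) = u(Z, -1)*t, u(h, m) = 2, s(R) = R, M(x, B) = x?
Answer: 3864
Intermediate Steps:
P(K) = -6 - 3*K (P(K) = -6 + (K - 4*K) = -6 - 3*K)
q(t) = 2*t
p(D) = -12 - 6*D (p(D) = 2*(-6 - 3*D) = -12 - 6*D)
p(-686) - 5*s(48) = (-12 - 6*(-686)) - 5*48 = (-12 + 4116) - 240 = 4104 - 240 = 3864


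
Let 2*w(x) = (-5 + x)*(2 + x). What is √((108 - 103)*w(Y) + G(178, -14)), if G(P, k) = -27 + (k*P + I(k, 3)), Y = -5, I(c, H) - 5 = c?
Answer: I*√2453 ≈ 49.528*I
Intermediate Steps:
I(c, H) = 5 + c
w(x) = (-5 + x)*(2 + x)/2 (w(x) = ((-5 + x)*(2 + x))/2 = (-5 + x)*(2 + x)/2)
G(P, k) = -22 + k + P*k (G(P, k) = -27 + (k*P + (5 + k)) = -27 + (P*k + (5 + k)) = -27 + (5 + k + P*k) = -22 + k + P*k)
√((108 - 103)*w(Y) + G(178, -14)) = √((108 - 103)*(-5 + (½)*(-5)² - 3/2*(-5)) + (-22 - 14 + 178*(-14))) = √(5*(-5 + (½)*25 + 15/2) + (-22 - 14 - 2492)) = √(5*(-5 + 25/2 + 15/2) - 2528) = √(5*15 - 2528) = √(75 - 2528) = √(-2453) = I*√2453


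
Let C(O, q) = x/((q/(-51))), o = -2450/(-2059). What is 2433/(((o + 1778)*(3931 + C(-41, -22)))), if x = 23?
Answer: 5009547/14595959980 ≈ 0.00034321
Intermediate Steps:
o = 2450/2059 (o = -2450*(-1/2059) = 2450/2059 ≈ 1.1899)
C(O, q) = -1173/q (C(O, q) = 23/((q/(-51))) = 23/((q*(-1/51))) = 23/((-q/51)) = 23*(-51/q) = -1173/q)
2433/(((o + 1778)*(3931 + C(-41, -22)))) = 2433/(((2450/2059 + 1778)*(3931 - 1173/(-22)))) = 2433/((3663352*(3931 - 1173*(-1/22))/2059)) = 2433/((3663352*(3931 + 1173/22)/2059)) = 2433/(((3663352/2059)*(87655/22))) = 2433/(14595959980/2059) = 2433*(2059/14595959980) = 5009547/14595959980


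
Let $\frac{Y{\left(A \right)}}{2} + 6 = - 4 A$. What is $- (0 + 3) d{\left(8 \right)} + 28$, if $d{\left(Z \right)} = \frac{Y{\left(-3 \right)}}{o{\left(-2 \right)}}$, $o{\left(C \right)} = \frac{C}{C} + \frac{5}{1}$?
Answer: $22$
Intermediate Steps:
$Y{\left(A \right)} = -12 - 8 A$ ($Y{\left(A \right)} = -12 + 2 \left(- 4 A\right) = -12 - 8 A$)
$o{\left(C \right)} = 6$ ($o{\left(C \right)} = 1 + 5 \cdot 1 = 1 + 5 = 6$)
$d{\left(Z \right)} = 2$ ($d{\left(Z \right)} = \frac{-12 - -24}{6} = \left(-12 + 24\right) \frac{1}{6} = 12 \cdot \frac{1}{6} = 2$)
$- (0 + 3) d{\left(8 \right)} + 28 = - (0 + 3) 2 + 28 = \left(-1\right) 3 \cdot 2 + 28 = \left(-3\right) 2 + 28 = -6 + 28 = 22$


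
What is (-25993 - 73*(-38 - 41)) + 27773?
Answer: 7547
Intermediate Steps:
(-25993 - 73*(-38 - 41)) + 27773 = (-25993 - 73*(-79)) + 27773 = (-25993 + 5767) + 27773 = -20226 + 27773 = 7547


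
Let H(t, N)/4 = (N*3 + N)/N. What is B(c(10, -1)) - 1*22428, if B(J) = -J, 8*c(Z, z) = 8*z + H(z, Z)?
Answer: -22429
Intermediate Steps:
H(t, N) = 16 (H(t, N) = 4*((N*3 + N)/N) = 4*((3*N + N)/N) = 4*((4*N)/N) = 4*4 = 16)
c(Z, z) = 2 + z (c(Z, z) = (8*z + 16)/8 = (16 + 8*z)/8 = 2 + z)
B(c(10, -1)) - 1*22428 = -(2 - 1) - 1*22428 = -1*1 - 22428 = -1 - 22428 = -22429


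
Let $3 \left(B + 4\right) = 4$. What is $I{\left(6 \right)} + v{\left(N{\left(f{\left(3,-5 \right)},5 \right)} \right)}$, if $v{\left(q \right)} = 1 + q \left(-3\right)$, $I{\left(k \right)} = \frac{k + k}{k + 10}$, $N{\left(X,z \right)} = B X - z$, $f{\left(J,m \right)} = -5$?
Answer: $- \frac{93}{4} \approx -23.25$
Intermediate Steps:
$B = - \frac{8}{3}$ ($B = -4 + \frac{1}{3} \cdot 4 = -4 + \frac{4}{3} = - \frac{8}{3} \approx -2.6667$)
$N{\left(X,z \right)} = - z - \frac{8 X}{3}$ ($N{\left(X,z \right)} = - \frac{8 X}{3} - z = - z - \frac{8 X}{3}$)
$I{\left(k \right)} = \frac{2 k}{10 + k}$
$v{\left(q \right)} = 1 - 3 q$
$I{\left(6 \right)} + v{\left(N{\left(f{\left(3,-5 \right)},5 \right)} \right)} = 2 \cdot 6 \frac{1}{10 + 6} + \left(1 - 3 \left(\left(-1\right) 5 - - \frac{40}{3}\right)\right) = 2 \cdot 6 \cdot \frac{1}{16} + \left(1 - 3 \left(-5 + \frac{40}{3}\right)\right) = 2 \cdot 6 \cdot \frac{1}{16} + \left(1 - 25\right) = \frac{3}{4} + \left(1 - 25\right) = \frac{3}{4} - 24 = - \frac{93}{4}$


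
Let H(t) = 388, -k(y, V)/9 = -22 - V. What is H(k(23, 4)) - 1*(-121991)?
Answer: 122379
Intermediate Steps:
k(y, V) = 198 + 9*V (k(y, V) = -9*(-22 - V) = 198 + 9*V)
H(k(23, 4)) - 1*(-121991) = 388 - 1*(-121991) = 388 + 121991 = 122379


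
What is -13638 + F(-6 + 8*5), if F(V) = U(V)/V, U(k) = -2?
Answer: -231847/17 ≈ -13638.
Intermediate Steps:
F(V) = -2/V
-13638 + F(-6 + 8*5) = -13638 - 2/(-6 + 8*5) = -13638 - 2/(-6 + 40) = -13638 - 2/34 = -13638 - 2*1/34 = -13638 - 1/17 = -231847/17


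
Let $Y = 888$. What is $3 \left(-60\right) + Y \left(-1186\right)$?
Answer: $-1053348$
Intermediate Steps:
$3 \left(-60\right) + Y \left(-1186\right) = 3 \left(-60\right) + 888 \left(-1186\right) = -180 - 1053168 = -1053348$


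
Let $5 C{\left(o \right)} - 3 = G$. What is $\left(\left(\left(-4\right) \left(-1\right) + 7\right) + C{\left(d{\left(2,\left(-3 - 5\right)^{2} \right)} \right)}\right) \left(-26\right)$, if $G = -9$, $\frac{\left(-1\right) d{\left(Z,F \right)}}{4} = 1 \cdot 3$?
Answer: $- \frac{1274}{5} \approx -254.8$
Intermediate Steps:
$d{\left(Z,F \right)} = -12$ ($d{\left(Z,F \right)} = - 4 \cdot 1 \cdot 3 = \left(-4\right) 3 = -12$)
$C{\left(o \right)} = - \frac{6}{5}$ ($C{\left(o \right)} = \frac{3}{5} + \frac{1}{5} \left(-9\right) = \frac{3}{5} - \frac{9}{5} = - \frac{6}{5}$)
$\left(\left(\left(-4\right) \left(-1\right) + 7\right) + C{\left(d{\left(2,\left(-3 - 5\right)^{2} \right)} \right)}\right) \left(-26\right) = \left(\left(\left(-4\right) \left(-1\right) + 7\right) - \frac{6}{5}\right) \left(-26\right) = \left(\left(4 + 7\right) - \frac{6}{5}\right) \left(-26\right) = \left(11 - \frac{6}{5}\right) \left(-26\right) = \frac{49}{5} \left(-26\right) = - \frac{1274}{5}$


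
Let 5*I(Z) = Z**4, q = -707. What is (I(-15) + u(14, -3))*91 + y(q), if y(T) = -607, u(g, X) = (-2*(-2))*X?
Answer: 919676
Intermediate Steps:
I(Z) = Z**4/5
u(g, X) = 4*X
(I(-15) + u(14, -3))*91 + y(q) = ((1/5)*(-15)**4 + 4*(-3))*91 - 607 = ((1/5)*50625 - 12)*91 - 607 = (10125 - 12)*91 - 607 = 10113*91 - 607 = 920283 - 607 = 919676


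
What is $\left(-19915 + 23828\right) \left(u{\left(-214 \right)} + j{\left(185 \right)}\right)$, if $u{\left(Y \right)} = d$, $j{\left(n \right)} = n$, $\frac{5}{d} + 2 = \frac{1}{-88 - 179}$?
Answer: $\frac{76413064}{107} \approx 7.1414 \cdot 10^{5}$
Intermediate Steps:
$d = - \frac{267}{107}$ ($d = \frac{5}{-2 + \frac{1}{-88 - 179}} = \frac{5}{-2 + \frac{1}{-267}} = \frac{5}{-2 - \frac{1}{267}} = \frac{5}{- \frac{535}{267}} = 5 \left(- \frac{267}{535}\right) = - \frac{267}{107} \approx -2.4953$)
$u{\left(Y \right)} = - \frac{267}{107}$
$\left(-19915 + 23828\right) \left(u{\left(-214 \right)} + j{\left(185 \right)}\right) = \left(-19915 + 23828\right) \left(- \frac{267}{107} + 185\right) = 3913 \cdot \frac{19528}{107} = \frac{76413064}{107}$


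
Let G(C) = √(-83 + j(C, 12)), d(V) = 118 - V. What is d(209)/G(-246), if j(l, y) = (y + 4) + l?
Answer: 91*I*√313/313 ≈ 5.1436*I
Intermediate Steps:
j(l, y) = 4 + l + y (j(l, y) = (4 + y) + l = 4 + l + y)
G(C) = √(-67 + C) (G(C) = √(-83 + (4 + C + 12)) = √(-83 + (16 + C)) = √(-67 + C))
d(209)/G(-246) = (118 - 1*209)/(√(-67 - 246)) = (118 - 209)/(√(-313)) = -91*(-I*√313/313) = -(-91)*I*√313/313 = 91*I*√313/313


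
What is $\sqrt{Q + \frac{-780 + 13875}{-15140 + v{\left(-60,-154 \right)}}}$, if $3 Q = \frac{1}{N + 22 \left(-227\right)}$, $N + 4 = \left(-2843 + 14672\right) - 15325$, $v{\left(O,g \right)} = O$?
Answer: $\frac{i \sqrt{80782244037210}}{9683160} \approx 0.9282 i$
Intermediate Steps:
$N = -3500$ ($N = -4 + \left(\left(-2843 + 14672\right) - 15325\right) = -4 + \left(11829 - 15325\right) = -4 - 3496 = -3500$)
$Q = - \frac{1}{25482}$ ($Q = \frac{1}{3 \left(-3500 + 22 \left(-227\right)\right)} = \frac{1}{3 \left(-3500 - 4994\right)} = \frac{1}{3 \left(-8494\right)} = \frac{1}{3} \left(- \frac{1}{8494}\right) = - \frac{1}{25482} \approx -3.9243 \cdot 10^{-5}$)
$\sqrt{Q + \frac{-780 + 13875}{-15140 + v{\left(-60,-154 \right)}}} = \sqrt{- \frac{1}{25482} + \frac{-780 + 13875}{-15140 - 60}} = \sqrt{- \frac{1}{25482} + \frac{13095}{-15200}} = \sqrt{- \frac{1}{25482} + 13095 \left(- \frac{1}{15200}\right)} = \sqrt{- \frac{1}{25482} - \frac{2619}{3040}} = \sqrt{- \frac{33370199}{38732640}} = \frac{i \sqrt{80782244037210}}{9683160}$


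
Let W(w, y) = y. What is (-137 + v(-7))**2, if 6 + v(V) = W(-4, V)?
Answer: 22500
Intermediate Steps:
v(V) = -6 + V
(-137 + v(-7))**2 = (-137 + (-6 - 7))**2 = (-137 - 13)**2 = (-150)**2 = 22500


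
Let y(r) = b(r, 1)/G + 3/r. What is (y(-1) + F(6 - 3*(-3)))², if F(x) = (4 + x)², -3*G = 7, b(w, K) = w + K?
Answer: 128164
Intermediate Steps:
b(w, K) = K + w
G = -7/3 (G = -⅓*7 = -7/3 ≈ -2.3333)
y(r) = -3/7 + 3/r - 3*r/7 (y(r) = (1 + r)/(-7/3) + 3/r = (1 + r)*(-3/7) + 3/r = (-3/7 - 3*r/7) + 3/r = -3/7 + 3/r - 3*r/7)
(y(-1) + F(6 - 3*(-3)))² = ((3/7)*(7 - 1*(-1)*(1 - 1))/(-1) + (4 + (6 - 3*(-3)))²)² = ((3/7)*(-1)*(7 - 1*(-1)*0) + (4 + (6 + 9))²)² = ((3/7)*(-1)*(7 + 0) + (4 + 15)²)² = ((3/7)*(-1)*7 + 19²)² = (-3 + 361)² = 358² = 128164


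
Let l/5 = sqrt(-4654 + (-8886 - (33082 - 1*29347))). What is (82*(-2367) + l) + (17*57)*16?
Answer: -178590 + 25*I*sqrt(691) ≈ -1.7859e+5 + 657.17*I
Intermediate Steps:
l = 25*I*sqrt(691) (l = 5*sqrt(-4654 + (-8886 - (33082 - 1*29347))) = 5*sqrt(-4654 + (-8886 - (33082 - 29347))) = 5*sqrt(-4654 + (-8886 - 1*3735)) = 5*sqrt(-4654 + (-8886 - 3735)) = 5*sqrt(-4654 - 12621) = 5*sqrt(-17275) = 5*(5*I*sqrt(691)) = 25*I*sqrt(691) ≈ 657.17*I)
(82*(-2367) + l) + (17*57)*16 = (82*(-2367) + 25*I*sqrt(691)) + (17*57)*16 = (-194094 + 25*I*sqrt(691)) + 969*16 = (-194094 + 25*I*sqrt(691)) + 15504 = -178590 + 25*I*sqrt(691)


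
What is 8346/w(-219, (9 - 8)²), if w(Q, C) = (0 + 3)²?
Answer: 2782/3 ≈ 927.33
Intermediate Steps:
w(Q, C) = 9 (w(Q, C) = 3² = 9)
8346/w(-219, (9 - 8)²) = 8346/9 = 8346*(⅑) = 2782/3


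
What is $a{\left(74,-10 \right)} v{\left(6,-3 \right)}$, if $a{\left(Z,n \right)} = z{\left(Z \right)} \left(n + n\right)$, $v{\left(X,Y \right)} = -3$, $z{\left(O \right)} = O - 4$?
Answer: $4200$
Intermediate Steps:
$z{\left(O \right)} = -4 + O$ ($z{\left(O \right)} = O - 4 = -4 + O$)
$a{\left(Z,n \right)} = 2 n \left(-4 + Z\right)$ ($a{\left(Z,n \right)} = \left(-4 + Z\right) \left(n + n\right) = \left(-4 + Z\right) 2 n = 2 n \left(-4 + Z\right)$)
$a{\left(74,-10 \right)} v{\left(6,-3 \right)} = 2 \left(-10\right) \left(-4 + 74\right) \left(-3\right) = 2 \left(-10\right) 70 \left(-3\right) = \left(-1400\right) \left(-3\right) = 4200$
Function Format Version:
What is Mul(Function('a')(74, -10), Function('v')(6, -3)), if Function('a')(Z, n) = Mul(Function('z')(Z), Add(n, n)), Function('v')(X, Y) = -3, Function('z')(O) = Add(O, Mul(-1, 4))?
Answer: 4200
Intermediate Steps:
Function('z')(O) = Add(-4, O) (Function('z')(O) = Add(O, -4) = Add(-4, O))
Function('a')(Z, n) = Mul(2, n, Add(-4, Z)) (Function('a')(Z, n) = Mul(Add(-4, Z), Add(n, n)) = Mul(Add(-4, Z), Mul(2, n)) = Mul(2, n, Add(-4, Z)))
Mul(Function('a')(74, -10), Function('v')(6, -3)) = Mul(Mul(2, -10, Add(-4, 74)), -3) = Mul(Mul(2, -10, 70), -3) = Mul(-1400, -3) = 4200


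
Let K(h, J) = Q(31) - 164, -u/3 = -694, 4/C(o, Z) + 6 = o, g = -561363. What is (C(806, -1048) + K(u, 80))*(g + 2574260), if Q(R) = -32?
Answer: -78903549503/200 ≈ -3.9452e+8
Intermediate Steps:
C(o, Z) = 4/(-6 + o)
u = 2082 (u = -3*(-694) = 2082)
K(h, J) = -196 (K(h, J) = -32 - 164 = -196)
(C(806, -1048) + K(u, 80))*(g + 2574260) = (4/(-6 + 806) - 196)*(-561363 + 2574260) = (4/800 - 196)*2012897 = (4*(1/800) - 196)*2012897 = (1/200 - 196)*2012897 = -39199/200*2012897 = -78903549503/200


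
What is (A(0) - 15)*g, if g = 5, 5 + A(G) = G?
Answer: -100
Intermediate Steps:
A(G) = -5 + G
(A(0) - 15)*g = ((-5 + 0) - 15)*5 = (-5 - 15)*5 = -20*5 = -100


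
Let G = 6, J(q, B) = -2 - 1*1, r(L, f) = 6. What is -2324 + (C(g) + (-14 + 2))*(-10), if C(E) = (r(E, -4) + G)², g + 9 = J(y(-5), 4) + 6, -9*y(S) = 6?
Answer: -3644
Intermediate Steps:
y(S) = -⅔ (y(S) = -⅑*6 = -⅔)
J(q, B) = -3 (J(q, B) = -2 - 1 = -3)
g = -6 (g = -9 + (-3 + 6) = -9 + 3 = -6)
C(E) = 144 (C(E) = (6 + 6)² = 12² = 144)
-2324 + (C(g) + (-14 + 2))*(-10) = -2324 + (144 + (-14 + 2))*(-10) = -2324 + (144 - 12)*(-10) = -2324 + 132*(-10) = -2324 - 1320 = -3644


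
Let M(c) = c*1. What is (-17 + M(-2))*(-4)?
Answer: 76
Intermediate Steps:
M(c) = c
(-17 + M(-2))*(-4) = (-17 - 2)*(-4) = -19*(-4) = 76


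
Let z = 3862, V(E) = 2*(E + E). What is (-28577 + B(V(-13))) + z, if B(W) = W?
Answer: -24767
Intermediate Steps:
V(E) = 4*E (V(E) = 2*(2*E) = 4*E)
(-28577 + B(V(-13))) + z = (-28577 + 4*(-13)) + 3862 = (-28577 - 52) + 3862 = -28629 + 3862 = -24767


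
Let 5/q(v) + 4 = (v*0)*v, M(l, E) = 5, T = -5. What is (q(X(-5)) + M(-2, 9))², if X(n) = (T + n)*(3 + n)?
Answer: 225/16 ≈ 14.063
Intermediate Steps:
X(n) = (-5 + n)*(3 + n)
q(v) = -5/4 (q(v) = 5/(-4 + (v*0)*v) = 5/(-4 + 0*v) = 5/(-4 + 0) = 5/(-4) = 5*(-¼) = -5/4)
(q(X(-5)) + M(-2, 9))² = (-5/4 + 5)² = (15/4)² = 225/16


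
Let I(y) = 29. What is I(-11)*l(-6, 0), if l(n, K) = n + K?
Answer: -174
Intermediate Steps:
l(n, K) = K + n
I(-11)*l(-6, 0) = 29*(0 - 6) = 29*(-6) = -174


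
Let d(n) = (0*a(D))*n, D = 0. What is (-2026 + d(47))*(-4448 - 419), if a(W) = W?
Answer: 9860542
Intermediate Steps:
d(n) = 0 (d(n) = (0*0)*n = 0*n = 0)
(-2026 + d(47))*(-4448 - 419) = (-2026 + 0)*(-4448 - 419) = -2026*(-4867) = 9860542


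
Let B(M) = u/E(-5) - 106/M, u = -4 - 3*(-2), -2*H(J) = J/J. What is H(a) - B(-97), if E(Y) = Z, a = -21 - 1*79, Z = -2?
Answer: -115/194 ≈ -0.59278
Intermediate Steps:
a = -100 (a = -21 - 79 = -100)
H(J) = -½ (H(J) = -J/(2*J) = -½*1 = -½)
E(Y) = -2
u = 2 (u = -4 + 6 = 2)
B(M) = -1 - 106/M (B(M) = 2/(-2) - 106/M = 2*(-½) - 106/M = -1 - 106/M)
H(a) - B(-97) = -½ - (-106 - 1*(-97))/(-97) = -½ - (-1)*(-106 + 97)/97 = -½ - (-1)*(-9)/97 = -½ - 1*9/97 = -½ - 9/97 = -115/194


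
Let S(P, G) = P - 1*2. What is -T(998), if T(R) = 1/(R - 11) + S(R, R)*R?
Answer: -981085897/987 ≈ -9.9401e+5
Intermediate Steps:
S(P, G) = -2 + P (S(P, G) = P - 2 = -2 + P)
T(R) = 1/(-11 + R) + R*(-2 + R) (T(R) = 1/(R - 11) + (-2 + R)*R = 1/(-11 + R) + R*(-2 + R))
-T(998) = -(1 + 998³ - 13*998² + 22*998)/(-11 + 998) = -(1 + 994011992 - 13*996004 + 21956)/987 = -(1 + 994011992 - 12948052 + 21956)/987 = -981085897/987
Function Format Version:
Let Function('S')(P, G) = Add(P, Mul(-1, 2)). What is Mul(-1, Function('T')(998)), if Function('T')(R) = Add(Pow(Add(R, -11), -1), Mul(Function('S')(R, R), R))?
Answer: Rational(-981085897, 987) ≈ -9.9401e+5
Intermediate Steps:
Function('S')(P, G) = Add(-2, P) (Function('S')(P, G) = Add(P, -2) = Add(-2, P))
Function('T')(R) = Add(Pow(Add(-11, R), -1), Mul(R, Add(-2, R))) (Function('T')(R) = Add(Pow(Add(R, -11), -1), Mul(Add(-2, R), R)) = Add(Pow(Add(-11, R), -1), Mul(R, Add(-2, R))))
Mul(-1, Function('T')(998)) = Mul(-1, Mul(Pow(Add(-11, 998), -1), Add(1, Pow(998, 3), Mul(-13, Pow(998, 2)), Mul(22, 998)))) = Mul(-1, Mul(Pow(987, -1), Add(1, 994011992, Mul(-13, 996004), 21956))) = Mul(-1, Mul(Rational(1, 987), Add(1, 994011992, -12948052, 21956))) = Mul(-1, Mul(Rational(1, 987), 981085897)) = Mul(-1, Rational(981085897, 987)) = Rational(-981085897, 987)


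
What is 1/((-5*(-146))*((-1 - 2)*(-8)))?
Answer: 1/17520 ≈ 5.7078e-5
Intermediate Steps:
1/((-5*(-146))*((-1 - 2)*(-8))) = 1/(730*(-3*(-8))) = 1/(730*24) = 1/17520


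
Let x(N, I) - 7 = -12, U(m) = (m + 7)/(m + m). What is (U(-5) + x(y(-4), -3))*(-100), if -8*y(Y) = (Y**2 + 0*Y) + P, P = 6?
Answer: 520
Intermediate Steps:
y(Y) = -3/4 - Y**2/8 (y(Y) = -((Y**2 + 0*Y) + 6)/8 = -((Y**2 + 0) + 6)/8 = -(Y**2 + 6)/8 = -(6 + Y**2)/8 = -3/4 - Y**2/8)
U(m) = (7 + m)/(2*m) (U(m) = (7 + m)/((2*m)) = (7 + m)*(1/(2*m)) = (7 + m)/(2*m))
x(N, I) = -5 (x(N, I) = 7 - 12 = -5)
(U(-5) + x(y(-4), -3))*(-100) = ((1/2)*(7 - 5)/(-5) - 5)*(-100) = ((1/2)*(-1/5)*2 - 5)*(-100) = (-1/5 - 5)*(-100) = -26/5*(-100) = 520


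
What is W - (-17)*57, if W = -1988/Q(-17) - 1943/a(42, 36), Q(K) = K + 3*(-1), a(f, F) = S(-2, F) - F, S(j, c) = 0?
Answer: 202027/180 ≈ 1122.4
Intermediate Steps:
a(f, F) = -F (a(f, F) = 0 - F = -F)
Q(K) = -3 + K (Q(K) = K - 3 = -3 + K)
W = 27607/180 (W = -1988/(-3 - 17) - 1943/((-1*36)) = -1988/(-20) - 1943/(-36) = -1988*(-1/20) - 1943*(-1/36) = 497/5 + 1943/36 = 27607/180 ≈ 153.37)
W - (-17)*57 = 27607/180 - (-17)*57 = 27607/180 - 1*(-969) = 27607/180 + 969 = 202027/180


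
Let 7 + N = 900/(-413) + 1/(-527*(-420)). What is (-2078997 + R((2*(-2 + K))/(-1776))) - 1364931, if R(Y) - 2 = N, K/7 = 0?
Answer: -44974556140921/13059060 ≈ -3.4439e+6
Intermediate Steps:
N = -119871361/13059060 (N = -7 + (900/(-413) + 1/(-527*(-420))) = -7 + (900*(-1/413) - 1/527*(-1/420)) = -7 + (-900/413 + 1/221340) = -7 - 28457941/13059060 = -119871361/13059060 ≈ -9.1792)
K = 0 (K = 7*0 = 0)
R(Y) = -93753241/13059060 (R(Y) = 2 - 119871361/13059060 = -93753241/13059060)
(-2078997 + R((2*(-2 + K))/(-1776))) - 1364931 = (-2078997 - 93753241/13059060) - 1364931 = -27149840316061/13059060 - 1364931 = -44974556140921/13059060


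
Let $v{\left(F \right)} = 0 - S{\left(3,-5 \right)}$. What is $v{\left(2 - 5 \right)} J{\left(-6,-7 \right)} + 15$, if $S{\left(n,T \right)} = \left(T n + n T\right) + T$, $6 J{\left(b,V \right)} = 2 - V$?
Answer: $\frac{135}{2} \approx 67.5$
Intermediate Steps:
$J{\left(b,V \right)} = \frac{1}{3} - \frac{V}{6}$ ($J{\left(b,V \right)} = \frac{2 - V}{6} = \frac{1}{3} - \frac{V}{6}$)
$S{\left(n,T \right)} = T + 2 T n$ ($S{\left(n,T \right)} = \left(T n + T n\right) + T = 2 T n + T = T + 2 T n$)
$v{\left(F \right)} = 35$ ($v{\left(F \right)} = 0 - - 5 \left(1 + 2 \cdot 3\right) = 0 - - 5 \left(1 + 6\right) = 0 - \left(-5\right) 7 = 0 - -35 = 0 + 35 = 35$)
$v{\left(2 - 5 \right)} J{\left(-6,-7 \right)} + 15 = 35 \left(\frac{1}{3} - - \frac{7}{6}\right) + 15 = 35 \left(\frac{1}{3} + \frac{7}{6}\right) + 15 = 35 \cdot \frac{3}{2} + 15 = \frac{105}{2} + 15 = \frac{135}{2}$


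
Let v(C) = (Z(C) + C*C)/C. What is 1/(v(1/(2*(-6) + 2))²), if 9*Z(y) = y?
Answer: 8100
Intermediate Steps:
Z(y) = y/9
v(C) = (C² + C/9)/C (v(C) = (C/9 + C*C)/C = (C/9 + C²)/C = (C² + C/9)/C)
1/(v(1/(2*(-6) + 2))²) = 1/((⅑ + 1/(2*(-6) + 2))²) = 1/((⅑ + 1/(-12 + 2))²) = 1/((⅑ + 1/(-10))²) = 1/((⅑ - ⅒)²) = 1/((1/90)²) = 1/(1/8100) = 8100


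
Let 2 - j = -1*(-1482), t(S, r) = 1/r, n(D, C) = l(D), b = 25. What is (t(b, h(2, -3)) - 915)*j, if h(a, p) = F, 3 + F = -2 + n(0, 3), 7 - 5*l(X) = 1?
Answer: 25737200/19 ≈ 1.3546e+6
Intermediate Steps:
l(X) = 6/5 (l(X) = 7/5 - 1/5*1 = 7/5 - 1/5 = 6/5)
n(D, C) = 6/5
F = -19/5 (F = -3 + (-2 + 6/5) = -3 - 4/5 = -19/5 ≈ -3.8000)
h(a, p) = -19/5
j = -1480 (j = 2 - (-1)*(-1482) = 2 - 1*1482 = 2 - 1482 = -1480)
(t(b, h(2, -3)) - 915)*j = (1/(-19/5) - 915)*(-1480) = (-5/19 - 915)*(-1480) = -17390/19*(-1480) = 25737200/19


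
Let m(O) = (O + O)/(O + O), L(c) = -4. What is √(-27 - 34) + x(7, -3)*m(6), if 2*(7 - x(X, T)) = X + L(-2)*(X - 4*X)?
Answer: -77/2 + I*√61 ≈ -38.5 + 7.8102*I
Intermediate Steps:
x(X, T) = 7 - 13*X/2 (x(X, T) = 7 - (X - 4*(X - 4*X))/2 = 7 - (X - (-12)*X)/2 = 7 - (X + 12*X)/2 = 7 - 13*X/2)
m(O) = 1 (m(O) = (2*O)/((2*O)) = (2*O)*(1/(2*O)) = 1)
√(-27 - 34) + x(7, -3)*m(6) = √(-27 - 34) + (7 - 13/2*7)*1 = √(-61) + (7 - 91/2)*1 = I*√61 - 77/2*1 = I*√61 - 77/2 = -77/2 + I*√61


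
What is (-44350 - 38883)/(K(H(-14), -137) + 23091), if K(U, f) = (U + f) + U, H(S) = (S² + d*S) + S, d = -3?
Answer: -83233/23402 ≈ -3.5567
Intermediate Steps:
H(S) = S² - 2*S (H(S) = (S² - 3*S) + S = S² - 2*S)
K(U, f) = f + 2*U
(-44350 - 38883)/(K(H(-14), -137) + 23091) = (-44350 - 38883)/((-137 + 2*(-14*(-2 - 14))) + 23091) = -83233/((-137 + 2*(-14*(-16))) + 23091) = -83233/((-137 + 2*224) + 23091) = -83233/((-137 + 448) + 23091) = -83233/(311 + 23091) = -83233/23402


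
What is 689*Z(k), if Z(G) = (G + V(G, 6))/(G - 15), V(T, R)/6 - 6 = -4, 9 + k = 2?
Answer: -3445/22 ≈ -156.59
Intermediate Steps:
k = -7 (k = -9 + 2 = -7)
V(T, R) = 12 (V(T, R) = 36 + 6*(-4) = 36 - 24 = 12)
Z(G) = (12 + G)/(-15 + G) (Z(G) = (G + 12)/(G - 15) = (12 + G)/(-15 + G))
689*Z(k) = 689*((12 - 7)/(-15 - 7)) = 689*(5/(-22)) = 689*(-1/22*5) = 689*(-5/22) = -3445/22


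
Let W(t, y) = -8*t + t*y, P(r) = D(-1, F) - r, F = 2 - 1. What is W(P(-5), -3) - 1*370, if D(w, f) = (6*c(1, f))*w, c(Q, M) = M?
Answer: -359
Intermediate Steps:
F = 1
D(w, f) = 6*f*w (D(w, f) = (6*f)*w = 6*f*w)
P(r) = -6 - r (P(r) = 6*1*(-1) - r = -6 - r)
W(P(-5), -3) - 1*370 = (-6 - 1*(-5))*(-8 - 3) - 1*370 = (-6 + 5)*(-11) - 370 = -1*(-11) - 370 = 11 - 370 = -359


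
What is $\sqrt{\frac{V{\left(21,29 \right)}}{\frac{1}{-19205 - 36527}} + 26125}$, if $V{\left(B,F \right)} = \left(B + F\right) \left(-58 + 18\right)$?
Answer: $5 \sqrt{4459605} \approx 10559.0$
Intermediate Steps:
$V{\left(B,F \right)} = - 40 B - 40 F$ ($V{\left(B,F \right)} = \left(B + F\right) \left(-40\right) = - 40 B - 40 F$)
$\sqrt{\frac{V{\left(21,29 \right)}}{\frac{1}{-19205 - 36527}} + 26125} = \sqrt{\frac{\left(-40\right) 21 - 1160}{\frac{1}{-19205 - 36527}} + 26125} = \sqrt{\frac{-840 - 1160}{\frac{1}{-55732}} + 26125} = \sqrt{- \frac{2000}{- \frac{1}{55732}} + 26125} = \sqrt{\left(-2000\right) \left(-55732\right) + 26125} = \sqrt{111464000 + 26125} = \sqrt{111490125} = 5 \sqrt{4459605}$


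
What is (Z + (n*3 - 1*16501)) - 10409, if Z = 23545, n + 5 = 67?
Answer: -3179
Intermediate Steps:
n = 62 (n = -5 + 67 = 62)
(Z + (n*3 - 1*16501)) - 10409 = (23545 + (62*3 - 1*16501)) - 10409 = (23545 + (186 - 16501)) - 10409 = (23545 - 16315) - 10409 = 7230 - 10409 = -3179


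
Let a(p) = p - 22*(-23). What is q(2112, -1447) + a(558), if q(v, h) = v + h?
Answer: 1729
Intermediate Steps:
q(v, h) = h + v
a(p) = 506 + p (a(p) = p + 506 = 506 + p)
q(2112, -1447) + a(558) = (-1447 + 2112) + (506 + 558) = 665 + 1064 = 1729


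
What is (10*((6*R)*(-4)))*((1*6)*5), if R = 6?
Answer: -43200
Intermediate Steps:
(10*((6*R)*(-4)))*((1*6)*5) = (10*((6*6)*(-4)))*((1*6)*5) = (10*(36*(-4)))*(6*5) = (10*(-144))*30 = -1440*30 = -43200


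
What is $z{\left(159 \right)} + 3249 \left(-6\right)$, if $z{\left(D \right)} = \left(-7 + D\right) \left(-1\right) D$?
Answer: $-43662$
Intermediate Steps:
$z{\left(D \right)} = D \left(7 - D\right)$ ($z{\left(D \right)} = \left(7 - D\right) D = D \left(7 - D\right)$)
$z{\left(159 \right)} + 3249 \left(-6\right) = 159 \left(7 - 159\right) + 3249 \left(-6\right) = 159 \left(7 - 159\right) - 19494 = 159 \left(-152\right) - 19494 = -24168 - 19494 = -43662$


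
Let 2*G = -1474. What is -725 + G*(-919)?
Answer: 676578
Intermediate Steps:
G = -737 (G = (½)*(-1474) = -737)
-725 + G*(-919) = -725 - 737*(-919) = -725 + 677303 = 676578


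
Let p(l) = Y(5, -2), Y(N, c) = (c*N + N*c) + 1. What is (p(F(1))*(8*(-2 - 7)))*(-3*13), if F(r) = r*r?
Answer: -53352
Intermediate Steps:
Y(N, c) = 1 + 2*N*c (Y(N, c) = (N*c + N*c) + 1 = 2*N*c + 1 = 1 + 2*N*c)
F(r) = r²
p(l) = -19 (p(l) = 1 + 2*5*(-2) = 1 - 20 = -19)
(p(F(1))*(8*(-2 - 7)))*(-3*13) = (-152*(-2 - 7))*(-3*13) = -152*(-9)*(-39) = -19*(-72)*(-39) = 1368*(-39) = -53352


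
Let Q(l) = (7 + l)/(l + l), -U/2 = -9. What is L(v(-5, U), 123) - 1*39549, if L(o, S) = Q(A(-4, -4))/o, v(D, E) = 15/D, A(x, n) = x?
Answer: -316391/8 ≈ -39549.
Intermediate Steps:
U = 18 (U = -2*(-9) = 18)
Q(l) = (7 + l)/(2*l) (Q(l) = (7 + l)/((2*l)) = (7 + l)*(1/(2*l)) = (7 + l)/(2*l))
L(o, S) = -3/(8*o) (L(o, S) = ((1/2)*(7 - 4)/(-4))/o = ((1/2)*(-1/4)*3)/o = -3/(8*o))
L(v(-5, U), 123) - 1*39549 = -3/(8*(15/(-5))) - 1*39549 = -3/(8*(15*(-1/5))) - 39549 = -3/8/(-3) - 39549 = -3/8*(-1/3) - 39549 = 1/8 - 39549 = -316391/8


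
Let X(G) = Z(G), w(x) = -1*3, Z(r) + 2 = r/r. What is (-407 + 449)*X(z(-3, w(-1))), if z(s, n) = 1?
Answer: -42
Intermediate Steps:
Z(r) = -1 (Z(r) = -2 + r/r = -2 + 1 = -1)
w(x) = -3
X(G) = -1
(-407 + 449)*X(z(-3, w(-1))) = (-407 + 449)*(-1) = 42*(-1) = -42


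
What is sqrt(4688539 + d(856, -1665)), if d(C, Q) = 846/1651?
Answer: sqrt(12780025691485)/1651 ≈ 2165.3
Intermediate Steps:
d(C, Q) = 846/1651 (d(C, Q) = 846*(1/1651) = 846/1651)
sqrt(4688539 + d(856, -1665)) = sqrt(4688539 + 846/1651) = sqrt(7740778735/1651) = sqrt(12780025691485)/1651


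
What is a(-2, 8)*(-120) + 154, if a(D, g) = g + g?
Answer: -1766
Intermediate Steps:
a(D, g) = 2*g
a(-2, 8)*(-120) + 154 = (2*8)*(-120) + 154 = 16*(-120) + 154 = -1920 + 154 = -1766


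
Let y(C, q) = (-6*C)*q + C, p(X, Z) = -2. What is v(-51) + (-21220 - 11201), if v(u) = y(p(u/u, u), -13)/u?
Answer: -1653313/51 ≈ -32418.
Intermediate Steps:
y(C, q) = C - 6*C*q (y(C, q) = -6*C*q + C = C - 6*C*q)
v(u) = -158/u (v(u) = (-2*(1 - 6*(-13)))/u = (-2*(1 + 78))/u = (-2*79)/u = -158/u)
v(-51) + (-21220 - 11201) = -158/(-51) + (-21220 - 11201) = -158*(-1/51) - 32421 = 158/51 - 32421 = -1653313/51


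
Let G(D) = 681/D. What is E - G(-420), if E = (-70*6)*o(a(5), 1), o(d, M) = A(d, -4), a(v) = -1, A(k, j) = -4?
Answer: 235427/140 ≈ 1681.6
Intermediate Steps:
o(d, M) = -4
E = 1680 (E = -70*6*(-4) = -420*(-4) = 1680)
E - G(-420) = 1680 - 681/(-420) = 1680 - 681*(-1)/420 = 1680 - 1*(-227/140) = 1680 + 227/140 = 235427/140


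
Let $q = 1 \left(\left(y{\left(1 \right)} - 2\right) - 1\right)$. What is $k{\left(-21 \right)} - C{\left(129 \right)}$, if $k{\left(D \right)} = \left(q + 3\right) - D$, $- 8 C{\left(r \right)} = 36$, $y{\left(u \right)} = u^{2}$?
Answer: $\frac{53}{2} \approx 26.5$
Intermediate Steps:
$q = -2$ ($q = 1 \left(\left(1^{2} - 2\right) - 1\right) = 1 \left(\left(1 - 2\right) - 1\right) = 1 \left(-1 - 1\right) = 1 \left(-2\right) = -2$)
$C{\left(r \right)} = - \frac{9}{2}$ ($C{\left(r \right)} = \left(- \frac{1}{8}\right) 36 = - \frac{9}{2}$)
$k{\left(D \right)} = 1 - D$ ($k{\left(D \right)} = \left(-2 + 3\right) - D = 1 - D$)
$k{\left(-21 \right)} - C{\left(129 \right)} = \left(1 - -21\right) - - \frac{9}{2} = \left(1 + 21\right) + \frac{9}{2} = 22 + \frac{9}{2} = \frac{53}{2}$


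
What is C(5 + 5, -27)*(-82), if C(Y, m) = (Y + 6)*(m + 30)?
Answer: -3936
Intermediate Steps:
C(Y, m) = (6 + Y)*(30 + m)
C(5 + 5, -27)*(-82) = (180 + 6*(-27) + 30*(5 + 5) + (5 + 5)*(-27))*(-82) = (180 - 162 + 30*10 + 10*(-27))*(-82) = (180 - 162 + 300 - 270)*(-82) = 48*(-82) = -3936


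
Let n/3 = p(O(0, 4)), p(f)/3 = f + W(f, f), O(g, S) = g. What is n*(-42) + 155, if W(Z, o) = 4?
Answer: -1357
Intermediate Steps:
p(f) = 12 + 3*f (p(f) = 3*(f + 4) = 3*(4 + f) = 12 + 3*f)
n = 36 (n = 3*(12 + 3*0) = 3*(12 + 0) = 3*12 = 36)
n*(-42) + 155 = 36*(-42) + 155 = -1512 + 155 = -1357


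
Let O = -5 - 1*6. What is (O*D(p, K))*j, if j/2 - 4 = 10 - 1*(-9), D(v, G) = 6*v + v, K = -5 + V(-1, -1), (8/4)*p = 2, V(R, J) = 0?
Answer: -3542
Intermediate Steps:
O = -11 (O = -5 - 6 = -11)
p = 1 (p = (½)*2 = 1)
K = -5 (K = -5 + 0 = -5)
D(v, G) = 7*v
j = 46 (j = 8 + 2*(10 - 1*(-9)) = 8 + 2*(10 + 9) = 8 + 2*19 = 8 + 38 = 46)
(O*D(p, K))*j = -77*46 = -3542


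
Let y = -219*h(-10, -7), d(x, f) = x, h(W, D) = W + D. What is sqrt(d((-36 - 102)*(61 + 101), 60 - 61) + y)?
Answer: I*sqrt(18633) ≈ 136.5*I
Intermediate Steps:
h(W, D) = D + W
y = 3723 (y = -219*(-7 - 10) = -219*(-17) = 3723)
sqrt(d((-36 - 102)*(61 + 101), 60 - 61) + y) = sqrt((-36 - 102)*(61 + 101) + 3723) = sqrt(-138*162 + 3723) = sqrt(-22356 + 3723) = sqrt(-18633) = I*sqrt(18633)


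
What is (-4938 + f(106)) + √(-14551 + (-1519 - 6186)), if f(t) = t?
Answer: -4832 + 4*I*√1391 ≈ -4832.0 + 149.18*I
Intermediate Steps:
(-4938 + f(106)) + √(-14551 + (-1519 - 6186)) = (-4938 + 106) + √(-14551 + (-1519 - 6186)) = -4832 + √(-14551 - 7705) = -4832 + √(-22256) = -4832 + 4*I*√1391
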